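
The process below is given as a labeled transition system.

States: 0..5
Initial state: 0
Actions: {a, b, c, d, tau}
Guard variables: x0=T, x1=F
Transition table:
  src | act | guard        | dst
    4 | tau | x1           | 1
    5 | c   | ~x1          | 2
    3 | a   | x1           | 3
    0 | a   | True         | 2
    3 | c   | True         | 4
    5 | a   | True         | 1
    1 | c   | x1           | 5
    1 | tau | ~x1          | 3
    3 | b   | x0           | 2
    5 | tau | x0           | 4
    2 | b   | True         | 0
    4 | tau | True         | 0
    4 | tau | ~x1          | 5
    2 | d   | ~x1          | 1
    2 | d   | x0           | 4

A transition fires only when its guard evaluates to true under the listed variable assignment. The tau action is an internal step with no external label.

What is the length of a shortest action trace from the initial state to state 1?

Breadth-first toward 1:
  depth 0: {0}
  depth 1: {2}
  depth 2: {1,4}
first hit 1 at d=2 via a·d

Answer: 2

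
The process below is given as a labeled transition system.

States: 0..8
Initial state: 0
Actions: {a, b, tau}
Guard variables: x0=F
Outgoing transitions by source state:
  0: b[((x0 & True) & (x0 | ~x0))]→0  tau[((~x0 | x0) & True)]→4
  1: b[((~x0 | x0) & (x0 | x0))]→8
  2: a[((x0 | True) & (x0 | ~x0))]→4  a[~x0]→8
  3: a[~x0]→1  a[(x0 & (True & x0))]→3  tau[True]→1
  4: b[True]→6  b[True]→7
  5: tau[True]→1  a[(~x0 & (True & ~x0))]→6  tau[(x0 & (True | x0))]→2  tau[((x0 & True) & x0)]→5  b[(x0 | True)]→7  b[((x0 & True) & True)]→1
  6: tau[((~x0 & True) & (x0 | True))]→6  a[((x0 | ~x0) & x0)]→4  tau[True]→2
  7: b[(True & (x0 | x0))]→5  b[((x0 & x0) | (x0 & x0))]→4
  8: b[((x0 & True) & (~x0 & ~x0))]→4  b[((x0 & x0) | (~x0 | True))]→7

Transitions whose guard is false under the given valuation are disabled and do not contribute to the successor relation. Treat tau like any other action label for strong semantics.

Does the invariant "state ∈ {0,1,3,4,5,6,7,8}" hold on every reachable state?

Answer: INVARIANT VIOLATED at state 2

Analysis:
Allowed set {0,1,3,4,5,6,7,8}
R = {0,2,4,6,7,8}
  0: ✓
  2: ✗ unsafe
  4: ✓
  6: ✓
  7: ✓
  8: ✓
counterexample path to 2: tau·b·tau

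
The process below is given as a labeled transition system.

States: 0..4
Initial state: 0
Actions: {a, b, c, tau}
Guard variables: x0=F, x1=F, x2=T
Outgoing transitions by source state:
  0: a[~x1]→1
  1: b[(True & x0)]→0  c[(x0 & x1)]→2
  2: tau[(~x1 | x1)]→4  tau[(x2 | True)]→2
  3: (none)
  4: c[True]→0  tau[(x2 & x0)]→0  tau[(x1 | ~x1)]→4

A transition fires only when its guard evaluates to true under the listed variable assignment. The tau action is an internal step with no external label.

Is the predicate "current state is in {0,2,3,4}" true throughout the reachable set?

Answer: INVARIANT VIOLATED at state 1

Working:
Allowed set {0,2,3,4}
Reachable = {0,1}
  0: ok
  1: outside
reach 1 via a — violates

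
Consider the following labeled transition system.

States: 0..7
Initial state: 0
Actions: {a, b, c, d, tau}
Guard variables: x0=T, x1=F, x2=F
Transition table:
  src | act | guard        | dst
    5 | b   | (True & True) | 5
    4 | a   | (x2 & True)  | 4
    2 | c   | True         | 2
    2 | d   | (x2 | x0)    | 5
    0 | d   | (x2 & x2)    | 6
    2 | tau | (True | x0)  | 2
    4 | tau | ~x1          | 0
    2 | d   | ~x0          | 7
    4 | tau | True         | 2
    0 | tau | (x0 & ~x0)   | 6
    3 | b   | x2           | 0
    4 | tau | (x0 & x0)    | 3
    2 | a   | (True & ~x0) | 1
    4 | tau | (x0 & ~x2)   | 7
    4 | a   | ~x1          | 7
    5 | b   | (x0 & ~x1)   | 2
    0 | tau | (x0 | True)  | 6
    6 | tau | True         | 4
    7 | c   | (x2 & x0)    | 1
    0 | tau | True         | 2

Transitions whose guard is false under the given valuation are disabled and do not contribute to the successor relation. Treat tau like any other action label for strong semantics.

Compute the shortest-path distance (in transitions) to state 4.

Breadth-first toward 4:
  L0 = {0}
  L1 = {2,6}
  L2 = {4,5}
4 enters at depth 2; path tau·tau

Answer: 2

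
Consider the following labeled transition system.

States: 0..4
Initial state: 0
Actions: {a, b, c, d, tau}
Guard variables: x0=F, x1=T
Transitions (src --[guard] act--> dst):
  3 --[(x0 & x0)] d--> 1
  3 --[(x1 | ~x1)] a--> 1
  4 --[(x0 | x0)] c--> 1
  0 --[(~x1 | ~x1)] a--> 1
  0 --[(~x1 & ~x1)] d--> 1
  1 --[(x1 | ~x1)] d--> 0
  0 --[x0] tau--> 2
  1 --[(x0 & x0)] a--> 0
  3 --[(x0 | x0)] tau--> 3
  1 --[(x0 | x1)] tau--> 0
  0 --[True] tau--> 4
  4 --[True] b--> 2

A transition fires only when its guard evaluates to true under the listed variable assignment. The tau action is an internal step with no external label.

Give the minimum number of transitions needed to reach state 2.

Answer: 2

Analysis:
Layered search for 2:
  L0 = {0}
  L1 = {4}
  L2 = {2}
depth(2)=2, e.g. tau·b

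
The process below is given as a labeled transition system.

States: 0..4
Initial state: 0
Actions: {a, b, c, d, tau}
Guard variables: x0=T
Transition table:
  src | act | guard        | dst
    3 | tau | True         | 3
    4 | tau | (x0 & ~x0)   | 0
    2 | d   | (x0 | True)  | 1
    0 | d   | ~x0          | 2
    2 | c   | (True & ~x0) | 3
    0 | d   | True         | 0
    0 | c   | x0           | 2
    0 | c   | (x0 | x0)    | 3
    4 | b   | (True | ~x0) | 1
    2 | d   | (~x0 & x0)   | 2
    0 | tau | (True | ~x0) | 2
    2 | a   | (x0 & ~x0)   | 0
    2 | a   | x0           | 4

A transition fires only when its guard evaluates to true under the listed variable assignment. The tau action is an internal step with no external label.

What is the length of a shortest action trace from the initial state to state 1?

Answer: 2

Trace:
Breadth-first toward 1:
  L0 = {0}
  L1 = {2,3}
  L2 = {1,4}
1 enters at depth 2; path c·d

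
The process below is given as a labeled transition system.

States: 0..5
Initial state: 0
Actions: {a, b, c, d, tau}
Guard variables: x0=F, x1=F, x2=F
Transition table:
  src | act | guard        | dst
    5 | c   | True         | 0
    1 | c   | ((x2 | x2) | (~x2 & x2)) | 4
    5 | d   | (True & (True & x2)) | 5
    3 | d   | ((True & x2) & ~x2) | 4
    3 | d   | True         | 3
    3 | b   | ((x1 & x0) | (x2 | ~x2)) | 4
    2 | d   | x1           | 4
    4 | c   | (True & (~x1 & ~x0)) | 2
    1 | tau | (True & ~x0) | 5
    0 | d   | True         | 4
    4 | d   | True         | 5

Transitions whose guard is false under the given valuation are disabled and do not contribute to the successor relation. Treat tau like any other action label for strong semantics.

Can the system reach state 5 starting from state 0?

Answer: REACHABLE

Trace:
After dropping false guards: 7 live edges.
Layer 0: {0}
Layer 1: {4}  total {0,4}
Layer 2: {2,5}  total {0,2,4,5}
R = {0,2,4,5}
trace reaching 5: d·d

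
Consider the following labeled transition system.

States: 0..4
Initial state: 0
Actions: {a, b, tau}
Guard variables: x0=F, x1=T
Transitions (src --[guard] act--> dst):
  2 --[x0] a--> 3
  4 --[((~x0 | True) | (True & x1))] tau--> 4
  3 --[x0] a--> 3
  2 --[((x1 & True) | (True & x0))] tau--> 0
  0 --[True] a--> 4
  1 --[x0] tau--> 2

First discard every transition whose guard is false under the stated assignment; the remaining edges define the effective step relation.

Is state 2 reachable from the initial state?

After dropping false guards: 3 live edges.
depth 0: {0}
depth 1: {4}  cumulative {0,4}
Reach set: {0,4}

Answer: UNREACHABLE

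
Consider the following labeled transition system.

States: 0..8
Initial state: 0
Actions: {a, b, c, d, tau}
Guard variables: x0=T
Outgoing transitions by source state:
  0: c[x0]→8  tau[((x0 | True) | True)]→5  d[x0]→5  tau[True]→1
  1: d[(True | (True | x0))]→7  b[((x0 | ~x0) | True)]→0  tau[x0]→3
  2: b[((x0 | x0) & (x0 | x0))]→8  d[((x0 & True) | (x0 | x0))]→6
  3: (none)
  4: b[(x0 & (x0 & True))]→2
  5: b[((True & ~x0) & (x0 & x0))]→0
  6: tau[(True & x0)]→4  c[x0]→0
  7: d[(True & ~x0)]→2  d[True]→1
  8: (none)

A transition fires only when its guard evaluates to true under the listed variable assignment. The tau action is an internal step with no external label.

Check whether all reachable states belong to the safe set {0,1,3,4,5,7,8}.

Inv-set: {0,1,3,4,5,7,8}
R = {0,1,3,5,7,8}
  0: safe
  1: safe
  3: safe
  5: safe
  7: safe
  8: safe

Answer: INVARIANT HOLDS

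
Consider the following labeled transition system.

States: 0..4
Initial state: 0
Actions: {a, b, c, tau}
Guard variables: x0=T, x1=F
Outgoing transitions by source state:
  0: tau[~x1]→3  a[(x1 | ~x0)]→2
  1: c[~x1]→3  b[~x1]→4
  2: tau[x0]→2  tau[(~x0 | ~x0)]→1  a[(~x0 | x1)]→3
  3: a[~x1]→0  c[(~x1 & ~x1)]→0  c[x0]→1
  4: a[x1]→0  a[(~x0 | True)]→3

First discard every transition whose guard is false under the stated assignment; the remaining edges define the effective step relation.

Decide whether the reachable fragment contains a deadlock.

Answer: DEADLOCK-FREE

Trace:
Reachable = {0,1,3,4}
  0: tau→3  [1 exit(s)]
  1: b→4  c→3  [2 exit(s)]
  3: a→0  c→0  c→1  [3 exit(s)]
  4: a→3  [1 exit(s)]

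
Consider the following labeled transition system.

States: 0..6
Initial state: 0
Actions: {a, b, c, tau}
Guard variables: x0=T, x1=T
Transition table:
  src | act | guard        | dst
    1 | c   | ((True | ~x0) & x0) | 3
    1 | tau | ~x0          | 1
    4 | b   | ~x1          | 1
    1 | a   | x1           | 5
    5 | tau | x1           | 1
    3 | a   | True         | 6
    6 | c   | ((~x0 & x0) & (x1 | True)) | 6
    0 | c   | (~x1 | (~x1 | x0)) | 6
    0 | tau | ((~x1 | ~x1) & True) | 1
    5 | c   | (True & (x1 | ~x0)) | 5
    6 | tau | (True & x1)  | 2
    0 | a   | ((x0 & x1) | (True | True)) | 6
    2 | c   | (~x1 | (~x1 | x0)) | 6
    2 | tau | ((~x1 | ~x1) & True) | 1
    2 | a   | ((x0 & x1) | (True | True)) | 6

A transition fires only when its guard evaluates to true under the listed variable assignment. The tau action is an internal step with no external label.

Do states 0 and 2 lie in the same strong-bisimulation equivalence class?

Answer: BISIMILAR

Analysis:
Refine partition for ~:
  π0 = {{0,1,2,3,4,5,6}}
  π1 = {{0,1,2},{3},{4},{5},{6}}
  π2 = {{0,2},{1},{3},{4},{5},{6}}
stable after 3 split(s): 6 block(s)
0∈{0,2}, 2∈{0,2}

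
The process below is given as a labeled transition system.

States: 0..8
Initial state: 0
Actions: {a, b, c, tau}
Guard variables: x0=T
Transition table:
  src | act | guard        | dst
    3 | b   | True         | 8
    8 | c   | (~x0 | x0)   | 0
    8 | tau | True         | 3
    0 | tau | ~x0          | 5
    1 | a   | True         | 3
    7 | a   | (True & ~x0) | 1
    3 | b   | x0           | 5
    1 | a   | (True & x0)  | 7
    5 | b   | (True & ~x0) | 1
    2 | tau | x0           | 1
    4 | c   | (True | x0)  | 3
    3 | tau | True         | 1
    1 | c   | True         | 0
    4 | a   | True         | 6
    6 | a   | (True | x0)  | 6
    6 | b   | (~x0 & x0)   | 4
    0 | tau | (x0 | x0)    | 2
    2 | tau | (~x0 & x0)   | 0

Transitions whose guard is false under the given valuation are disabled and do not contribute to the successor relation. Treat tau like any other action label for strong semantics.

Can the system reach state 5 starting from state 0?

Guard filter leaves 13 enabled edge(s).
Layer 0: {0}
Layer 1: {2}  cumulative {0,2}
Layer 2: {1}  cumulative {0,1,2}
Layer 3: {3,7}  cumulative {0,1,2,3,7}
Layer 4: {5,8}  cumulative {0,1,2,3,5,7,8}
Reach set: {0,1,2,3,5,7,8}
witness 5: tau·tau·a·b

Answer: REACHABLE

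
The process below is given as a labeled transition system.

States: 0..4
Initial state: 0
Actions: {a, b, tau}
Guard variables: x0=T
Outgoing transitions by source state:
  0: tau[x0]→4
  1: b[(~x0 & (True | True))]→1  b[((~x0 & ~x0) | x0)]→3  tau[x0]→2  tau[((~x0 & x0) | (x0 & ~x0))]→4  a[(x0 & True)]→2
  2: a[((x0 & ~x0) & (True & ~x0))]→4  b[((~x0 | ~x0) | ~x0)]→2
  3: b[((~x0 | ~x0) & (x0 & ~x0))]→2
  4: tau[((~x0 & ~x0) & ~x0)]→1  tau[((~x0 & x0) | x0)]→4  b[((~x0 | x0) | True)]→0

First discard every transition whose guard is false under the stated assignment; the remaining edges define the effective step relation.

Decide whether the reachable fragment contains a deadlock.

R = {0,4}
  0: tau→4  [1 out]
  4: b→0  tau→4  [2 out]

Answer: DEADLOCK-FREE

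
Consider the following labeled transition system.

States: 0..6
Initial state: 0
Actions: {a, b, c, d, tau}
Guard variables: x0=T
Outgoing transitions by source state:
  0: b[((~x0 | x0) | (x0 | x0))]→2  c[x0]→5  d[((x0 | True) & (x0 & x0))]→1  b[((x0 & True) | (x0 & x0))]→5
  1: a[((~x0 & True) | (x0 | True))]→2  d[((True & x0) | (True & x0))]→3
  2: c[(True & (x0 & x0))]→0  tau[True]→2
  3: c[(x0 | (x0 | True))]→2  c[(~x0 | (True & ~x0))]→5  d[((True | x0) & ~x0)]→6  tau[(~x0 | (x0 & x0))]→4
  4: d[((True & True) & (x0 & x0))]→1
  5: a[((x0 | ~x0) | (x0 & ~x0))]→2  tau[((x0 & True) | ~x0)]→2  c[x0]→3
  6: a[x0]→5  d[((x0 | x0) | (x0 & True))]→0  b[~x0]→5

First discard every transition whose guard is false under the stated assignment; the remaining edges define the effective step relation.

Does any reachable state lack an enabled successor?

R = {0,1,2,3,4,5}
  0: b→2  b→5  c→5  d→1  [4 out]
  1: a→2  d→3  [2 out]
  2: c→0  tau→2  [2 out]
  3: c→2  tau→4  [2 out]
  4: d→1  [1 out]
  5: a→2  c→3  tau→2  [3 out]

Answer: DEADLOCK-FREE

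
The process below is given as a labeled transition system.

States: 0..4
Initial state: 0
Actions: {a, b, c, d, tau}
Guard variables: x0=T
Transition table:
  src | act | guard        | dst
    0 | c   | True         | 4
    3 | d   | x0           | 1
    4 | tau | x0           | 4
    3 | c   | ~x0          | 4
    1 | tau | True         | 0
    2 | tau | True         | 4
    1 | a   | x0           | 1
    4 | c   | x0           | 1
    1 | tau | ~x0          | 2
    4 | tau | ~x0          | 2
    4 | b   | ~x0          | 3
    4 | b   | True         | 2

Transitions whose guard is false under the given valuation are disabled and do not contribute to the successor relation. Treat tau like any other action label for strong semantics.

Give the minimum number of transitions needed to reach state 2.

Breadth-first toward 2:
  Layer 0: {0}
  Layer 1: {4}
  Layer 2: {1,2}
depth(2)=2, e.g. c·b

Answer: 2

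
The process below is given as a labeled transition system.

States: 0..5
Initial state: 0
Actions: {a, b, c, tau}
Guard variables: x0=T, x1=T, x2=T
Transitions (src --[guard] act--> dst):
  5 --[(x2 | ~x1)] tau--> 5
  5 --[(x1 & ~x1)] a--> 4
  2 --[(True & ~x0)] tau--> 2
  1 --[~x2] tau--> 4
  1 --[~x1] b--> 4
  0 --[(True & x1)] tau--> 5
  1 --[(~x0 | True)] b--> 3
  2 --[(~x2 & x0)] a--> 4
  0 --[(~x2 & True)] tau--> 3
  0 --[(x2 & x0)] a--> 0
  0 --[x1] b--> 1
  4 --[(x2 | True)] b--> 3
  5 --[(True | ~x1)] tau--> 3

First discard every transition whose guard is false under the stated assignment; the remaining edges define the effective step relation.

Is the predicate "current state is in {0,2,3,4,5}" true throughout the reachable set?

Answer: INVARIANT VIOLATED at state 1

Analysis:
Allowed set {0,2,3,4,5}
Reach set: {0,1,3,5}
  0: ✓
  1: VIOLATES
  3: ✓
  5: ✓
reach 1 via b — violates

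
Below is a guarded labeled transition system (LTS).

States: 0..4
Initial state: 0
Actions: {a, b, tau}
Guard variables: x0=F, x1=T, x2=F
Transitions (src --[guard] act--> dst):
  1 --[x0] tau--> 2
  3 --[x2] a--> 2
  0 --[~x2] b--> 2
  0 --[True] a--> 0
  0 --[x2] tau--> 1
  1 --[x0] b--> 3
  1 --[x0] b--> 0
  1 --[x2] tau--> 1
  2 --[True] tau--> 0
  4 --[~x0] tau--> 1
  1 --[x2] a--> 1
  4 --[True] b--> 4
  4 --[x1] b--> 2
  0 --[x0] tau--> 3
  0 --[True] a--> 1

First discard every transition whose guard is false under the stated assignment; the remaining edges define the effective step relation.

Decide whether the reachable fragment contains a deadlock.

R = {0,1,2}
  0: a→0  a→1  b→2  [deg 3]
  1: ∅  [STUCK]
  2: tau→0  [deg 1]
trace reaching 1: a

Answer: DEADLOCK at state 1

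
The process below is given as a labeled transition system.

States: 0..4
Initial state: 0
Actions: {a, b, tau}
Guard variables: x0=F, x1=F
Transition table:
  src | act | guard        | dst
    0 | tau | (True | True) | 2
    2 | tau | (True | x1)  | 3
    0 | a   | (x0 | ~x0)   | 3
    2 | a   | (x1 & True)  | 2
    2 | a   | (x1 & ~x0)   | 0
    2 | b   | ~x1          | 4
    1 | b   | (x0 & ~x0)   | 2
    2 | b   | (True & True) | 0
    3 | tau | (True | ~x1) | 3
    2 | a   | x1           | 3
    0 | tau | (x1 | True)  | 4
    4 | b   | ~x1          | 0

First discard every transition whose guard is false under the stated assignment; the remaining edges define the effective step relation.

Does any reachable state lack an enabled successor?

R = {0,2,3,4}
  0: a→3  tau→2  tau→4  [deg 3]
  2: b→0  b→4  tau→3  [deg 3]
  3: tau→3  [deg 1]
  4: b→0  [deg 1]

Answer: DEADLOCK-FREE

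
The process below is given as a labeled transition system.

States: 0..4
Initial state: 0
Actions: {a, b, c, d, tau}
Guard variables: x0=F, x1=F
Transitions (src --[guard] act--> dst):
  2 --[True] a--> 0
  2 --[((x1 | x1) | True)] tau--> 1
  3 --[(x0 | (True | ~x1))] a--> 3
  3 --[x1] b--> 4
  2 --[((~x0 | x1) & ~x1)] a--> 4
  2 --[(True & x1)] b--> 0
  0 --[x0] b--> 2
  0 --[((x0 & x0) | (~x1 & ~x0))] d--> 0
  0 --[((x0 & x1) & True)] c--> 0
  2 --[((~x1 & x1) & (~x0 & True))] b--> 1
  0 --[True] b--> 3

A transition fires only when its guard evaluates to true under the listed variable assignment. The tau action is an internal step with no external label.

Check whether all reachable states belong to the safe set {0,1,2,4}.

Safe = {0,1,2,4}
Reach set: {0,3}
  0: ok
  3: VIOLATES
witness against invariant: b → 3

Answer: INVARIANT VIOLATED at state 3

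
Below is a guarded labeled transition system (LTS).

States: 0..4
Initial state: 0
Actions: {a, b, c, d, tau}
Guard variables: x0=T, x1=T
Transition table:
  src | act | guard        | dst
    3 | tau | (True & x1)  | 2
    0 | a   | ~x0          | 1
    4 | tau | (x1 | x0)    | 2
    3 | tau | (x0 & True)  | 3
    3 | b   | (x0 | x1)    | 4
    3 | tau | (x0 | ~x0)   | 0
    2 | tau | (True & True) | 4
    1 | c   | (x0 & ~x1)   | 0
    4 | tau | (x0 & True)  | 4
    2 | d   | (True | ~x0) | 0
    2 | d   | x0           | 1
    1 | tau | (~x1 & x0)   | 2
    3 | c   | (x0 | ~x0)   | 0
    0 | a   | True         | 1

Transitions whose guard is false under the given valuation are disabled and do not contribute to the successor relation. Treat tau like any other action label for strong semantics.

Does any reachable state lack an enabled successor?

Reachable = {0,1}
  0: a→1  [deg 1]
  1: ∅  [no exit]
Path to 1: a

Answer: DEADLOCK at state 1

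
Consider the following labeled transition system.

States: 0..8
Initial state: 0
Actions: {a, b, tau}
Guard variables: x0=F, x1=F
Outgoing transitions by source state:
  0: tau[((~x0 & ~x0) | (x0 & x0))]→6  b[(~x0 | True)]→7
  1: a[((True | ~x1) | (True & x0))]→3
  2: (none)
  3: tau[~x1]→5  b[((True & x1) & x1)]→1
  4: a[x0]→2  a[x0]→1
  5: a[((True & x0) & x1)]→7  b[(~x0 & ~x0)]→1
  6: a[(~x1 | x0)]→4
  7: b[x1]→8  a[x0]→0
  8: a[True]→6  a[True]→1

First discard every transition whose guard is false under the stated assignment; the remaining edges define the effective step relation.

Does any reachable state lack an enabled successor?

Answer: DEADLOCK at state 4

Analysis:
Reachable = {0,4,6,7}
  0: b→7  tau→6  [2 exit(s)]
  4: ∅  [deadlock]
  6: a→4  [1 exit(s)]
  7: ∅  [deadlock]
witness 4: tau·a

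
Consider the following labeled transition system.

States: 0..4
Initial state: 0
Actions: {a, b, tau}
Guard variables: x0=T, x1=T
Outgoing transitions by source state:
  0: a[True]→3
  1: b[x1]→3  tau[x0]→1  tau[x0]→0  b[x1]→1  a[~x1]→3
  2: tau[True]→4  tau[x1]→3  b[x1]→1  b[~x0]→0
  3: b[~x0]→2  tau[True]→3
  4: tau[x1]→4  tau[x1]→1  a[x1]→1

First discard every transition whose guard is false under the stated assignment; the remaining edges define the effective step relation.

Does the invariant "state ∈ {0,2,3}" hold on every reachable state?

Answer: INVARIANT HOLDS

Analysis:
Allowed set {0,2,3}
R = {0,3}
  0: ✓
  3: ✓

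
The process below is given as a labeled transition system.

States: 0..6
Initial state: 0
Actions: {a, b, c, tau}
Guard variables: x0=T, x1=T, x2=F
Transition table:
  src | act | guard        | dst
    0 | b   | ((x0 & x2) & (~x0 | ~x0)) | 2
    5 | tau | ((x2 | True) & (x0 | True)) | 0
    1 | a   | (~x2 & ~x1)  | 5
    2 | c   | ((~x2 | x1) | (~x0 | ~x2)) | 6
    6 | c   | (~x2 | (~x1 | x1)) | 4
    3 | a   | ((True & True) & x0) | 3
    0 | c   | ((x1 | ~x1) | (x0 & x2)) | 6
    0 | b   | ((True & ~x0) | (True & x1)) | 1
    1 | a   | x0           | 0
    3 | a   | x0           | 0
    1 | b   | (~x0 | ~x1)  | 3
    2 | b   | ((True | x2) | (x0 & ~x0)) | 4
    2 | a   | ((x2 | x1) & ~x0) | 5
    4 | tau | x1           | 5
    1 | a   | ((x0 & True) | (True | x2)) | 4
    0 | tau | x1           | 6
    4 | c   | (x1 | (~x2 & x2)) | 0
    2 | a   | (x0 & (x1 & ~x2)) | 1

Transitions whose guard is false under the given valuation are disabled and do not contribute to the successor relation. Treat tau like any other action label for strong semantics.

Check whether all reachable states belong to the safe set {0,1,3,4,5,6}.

Safe = {0,1,3,4,5,6}
Reachable = {0,1,4,5,6}
  0: ✓
  1: ✓
  4: ✓
  5: ✓
  6: ✓

Answer: INVARIANT HOLDS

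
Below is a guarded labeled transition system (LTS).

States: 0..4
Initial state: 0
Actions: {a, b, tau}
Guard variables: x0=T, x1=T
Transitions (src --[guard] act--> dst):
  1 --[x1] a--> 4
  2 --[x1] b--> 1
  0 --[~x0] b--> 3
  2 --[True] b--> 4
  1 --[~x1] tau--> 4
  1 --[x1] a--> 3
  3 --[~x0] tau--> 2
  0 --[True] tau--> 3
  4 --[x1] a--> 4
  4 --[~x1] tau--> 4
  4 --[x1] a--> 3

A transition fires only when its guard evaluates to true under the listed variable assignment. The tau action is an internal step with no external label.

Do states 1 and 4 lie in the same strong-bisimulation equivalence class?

Bisimulation quotient by refinement:
  π0 = {{0,1,2,3,4}}
  π1 = {{0},{1,4},{2},{3}}
4 equivalence class(es) (converged in 2)
class of 1: {1,4}; class of 4: {1,4}

Answer: BISIMILAR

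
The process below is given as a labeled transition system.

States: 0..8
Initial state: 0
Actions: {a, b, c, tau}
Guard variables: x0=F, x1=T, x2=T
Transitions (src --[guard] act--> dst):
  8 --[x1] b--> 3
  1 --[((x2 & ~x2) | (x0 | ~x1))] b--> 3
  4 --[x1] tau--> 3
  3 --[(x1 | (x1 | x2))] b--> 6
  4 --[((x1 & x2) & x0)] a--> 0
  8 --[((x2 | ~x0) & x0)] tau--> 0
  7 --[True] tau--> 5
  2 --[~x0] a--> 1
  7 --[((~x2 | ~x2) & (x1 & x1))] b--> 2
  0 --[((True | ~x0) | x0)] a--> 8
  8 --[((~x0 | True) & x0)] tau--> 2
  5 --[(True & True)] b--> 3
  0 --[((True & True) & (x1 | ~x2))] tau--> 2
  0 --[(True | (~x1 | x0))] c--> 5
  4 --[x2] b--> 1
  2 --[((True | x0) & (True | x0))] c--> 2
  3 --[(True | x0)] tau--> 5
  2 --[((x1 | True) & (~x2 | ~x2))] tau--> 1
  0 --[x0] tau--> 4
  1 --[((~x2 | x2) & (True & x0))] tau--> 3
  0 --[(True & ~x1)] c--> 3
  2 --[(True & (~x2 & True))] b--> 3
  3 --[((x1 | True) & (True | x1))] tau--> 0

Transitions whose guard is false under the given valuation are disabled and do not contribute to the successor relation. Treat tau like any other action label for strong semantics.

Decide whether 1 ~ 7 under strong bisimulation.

Answer: NOT BISIMILAR

Trace:
Bisimulation quotient by refinement:
  round 0: {{0,1,2,3,4,5,6,7,8}}
  round 1: {{0},{1,6},{2},{3,4},{5,8},{7}}
  round 2: {{0},{1,6},{2},{3},{4},{5,8},{7}}
stable after 3 split(s): 7 block(s)
[1]={1,6}  [7]={7}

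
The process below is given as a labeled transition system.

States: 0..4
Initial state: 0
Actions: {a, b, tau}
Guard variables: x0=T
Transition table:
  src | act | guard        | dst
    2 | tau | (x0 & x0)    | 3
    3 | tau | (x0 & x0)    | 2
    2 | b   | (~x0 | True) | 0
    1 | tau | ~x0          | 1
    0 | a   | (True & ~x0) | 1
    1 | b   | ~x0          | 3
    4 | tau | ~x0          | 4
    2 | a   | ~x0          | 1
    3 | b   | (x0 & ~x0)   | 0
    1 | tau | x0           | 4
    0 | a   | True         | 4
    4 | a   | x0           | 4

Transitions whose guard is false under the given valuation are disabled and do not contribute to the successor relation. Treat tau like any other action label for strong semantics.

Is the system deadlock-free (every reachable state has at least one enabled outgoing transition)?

R = {0,4}
  0: a→4  [deg 1]
  4: a→4  [deg 1]

Answer: DEADLOCK-FREE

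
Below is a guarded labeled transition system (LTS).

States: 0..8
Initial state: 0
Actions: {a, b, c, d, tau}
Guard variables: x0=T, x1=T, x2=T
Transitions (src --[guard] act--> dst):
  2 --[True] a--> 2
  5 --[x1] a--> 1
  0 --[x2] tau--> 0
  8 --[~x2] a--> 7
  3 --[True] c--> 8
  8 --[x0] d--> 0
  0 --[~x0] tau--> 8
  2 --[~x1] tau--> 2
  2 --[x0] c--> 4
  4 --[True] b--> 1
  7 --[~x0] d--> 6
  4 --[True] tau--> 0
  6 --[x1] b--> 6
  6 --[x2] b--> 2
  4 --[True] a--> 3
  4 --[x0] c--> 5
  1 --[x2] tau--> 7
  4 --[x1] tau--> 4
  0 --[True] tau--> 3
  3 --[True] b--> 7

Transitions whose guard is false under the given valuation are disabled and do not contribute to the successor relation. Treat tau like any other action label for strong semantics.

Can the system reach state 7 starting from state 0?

Answer: REACHABLE

Working:
After dropping false guards: 16 live edges.
Layer 0: {0}
Layer 1: {3}  cumulative {0,3}
Layer 2: {7,8}  cumulative {0,3,7,8}
R = {0,3,7,8}
Path to 7: tau·b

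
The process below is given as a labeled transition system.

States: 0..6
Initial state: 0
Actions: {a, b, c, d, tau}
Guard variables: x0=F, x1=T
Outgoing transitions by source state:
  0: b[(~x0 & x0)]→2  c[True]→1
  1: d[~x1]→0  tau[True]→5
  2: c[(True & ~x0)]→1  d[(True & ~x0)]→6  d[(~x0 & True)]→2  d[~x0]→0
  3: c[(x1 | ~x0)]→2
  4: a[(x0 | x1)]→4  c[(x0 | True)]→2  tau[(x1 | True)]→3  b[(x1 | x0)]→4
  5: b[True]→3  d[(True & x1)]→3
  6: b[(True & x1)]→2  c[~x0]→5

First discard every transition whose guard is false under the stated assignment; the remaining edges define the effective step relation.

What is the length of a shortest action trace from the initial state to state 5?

Answer: 2

Working:
Layered search for 5:
  Layer 0: {0}
  Layer 1: {1}
  Layer 2: {5}
first hit 5 at d=2 via c·tau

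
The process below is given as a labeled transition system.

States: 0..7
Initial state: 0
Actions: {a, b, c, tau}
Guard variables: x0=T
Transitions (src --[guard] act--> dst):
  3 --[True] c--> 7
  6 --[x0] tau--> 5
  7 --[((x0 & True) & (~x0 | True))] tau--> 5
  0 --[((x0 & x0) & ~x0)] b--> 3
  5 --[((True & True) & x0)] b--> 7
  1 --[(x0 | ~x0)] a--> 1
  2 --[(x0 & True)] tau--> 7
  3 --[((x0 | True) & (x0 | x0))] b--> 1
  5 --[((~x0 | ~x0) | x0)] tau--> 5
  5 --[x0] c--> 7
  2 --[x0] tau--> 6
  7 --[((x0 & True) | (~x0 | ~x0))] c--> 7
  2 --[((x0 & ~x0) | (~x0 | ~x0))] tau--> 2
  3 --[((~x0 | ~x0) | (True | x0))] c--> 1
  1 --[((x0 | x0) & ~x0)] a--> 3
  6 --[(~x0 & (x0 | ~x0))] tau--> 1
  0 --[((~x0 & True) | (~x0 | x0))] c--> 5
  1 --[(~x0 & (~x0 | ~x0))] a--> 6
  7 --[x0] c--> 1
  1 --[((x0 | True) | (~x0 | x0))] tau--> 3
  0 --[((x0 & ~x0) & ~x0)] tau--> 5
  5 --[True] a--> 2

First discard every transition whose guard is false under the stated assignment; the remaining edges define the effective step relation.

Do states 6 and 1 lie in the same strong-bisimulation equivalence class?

Refine partition for ~:
  P[0] = {{0,1,2,3,4,5,6,7}}
  P[1] = {{0},{1},{2,6},{3},{4},{5},{7}}
  P[2] = {{0},{1},{2},{3},{4},{5},{6},{7}}
Fixed point at round 3; 8 class(es).
[6]={6}  [1]={1}

Answer: NOT BISIMILAR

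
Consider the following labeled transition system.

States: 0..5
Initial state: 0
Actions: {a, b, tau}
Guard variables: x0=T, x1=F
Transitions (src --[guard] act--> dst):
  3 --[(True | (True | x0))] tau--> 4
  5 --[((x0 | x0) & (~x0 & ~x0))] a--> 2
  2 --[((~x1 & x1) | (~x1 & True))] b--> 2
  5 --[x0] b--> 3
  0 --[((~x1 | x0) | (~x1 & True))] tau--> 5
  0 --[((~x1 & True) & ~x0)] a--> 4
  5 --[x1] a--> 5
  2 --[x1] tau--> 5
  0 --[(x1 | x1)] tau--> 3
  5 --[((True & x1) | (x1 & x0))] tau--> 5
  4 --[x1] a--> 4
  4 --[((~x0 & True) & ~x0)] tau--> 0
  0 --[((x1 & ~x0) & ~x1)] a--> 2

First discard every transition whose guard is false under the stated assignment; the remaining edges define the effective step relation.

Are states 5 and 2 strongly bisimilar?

Refine partition for ~:
  π0 = {{0,1,2,3,4,5}}
  π1 = {{0,3},{1,4},{2,5}}
  π2 = {{0},{1,4},{2},{3},{5}}
5 equivalence class(es) (converged in 3)
[5]={5}  [2]={2}

Answer: NOT BISIMILAR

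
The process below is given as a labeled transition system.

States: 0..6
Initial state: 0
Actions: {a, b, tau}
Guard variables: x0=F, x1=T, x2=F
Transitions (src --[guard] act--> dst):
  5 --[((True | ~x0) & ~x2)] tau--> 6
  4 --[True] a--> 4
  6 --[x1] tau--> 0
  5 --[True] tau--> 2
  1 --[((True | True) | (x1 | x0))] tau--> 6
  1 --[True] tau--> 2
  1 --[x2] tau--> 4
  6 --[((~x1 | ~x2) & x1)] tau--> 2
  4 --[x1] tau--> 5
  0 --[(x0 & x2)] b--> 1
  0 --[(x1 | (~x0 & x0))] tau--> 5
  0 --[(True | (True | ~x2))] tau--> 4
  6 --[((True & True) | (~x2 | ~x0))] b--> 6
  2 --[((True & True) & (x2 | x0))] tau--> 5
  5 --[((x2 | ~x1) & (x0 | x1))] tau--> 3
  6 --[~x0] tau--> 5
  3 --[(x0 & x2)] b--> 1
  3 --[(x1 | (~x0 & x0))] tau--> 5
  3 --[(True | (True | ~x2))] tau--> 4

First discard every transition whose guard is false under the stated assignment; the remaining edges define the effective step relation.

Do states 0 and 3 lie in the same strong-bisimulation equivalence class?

Bisimulation quotient by refinement:
  round 0: {{0,1,2,3,4,5,6}}
  round 1: {{0,1,3,5},{2},{4},{6}}
  round 2: {{0,3},{1,5},{2},{4},{6}}
stable after 3 split(s): 5 block(s)
0∈{0,3}, 3∈{0,3}

Answer: BISIMILAR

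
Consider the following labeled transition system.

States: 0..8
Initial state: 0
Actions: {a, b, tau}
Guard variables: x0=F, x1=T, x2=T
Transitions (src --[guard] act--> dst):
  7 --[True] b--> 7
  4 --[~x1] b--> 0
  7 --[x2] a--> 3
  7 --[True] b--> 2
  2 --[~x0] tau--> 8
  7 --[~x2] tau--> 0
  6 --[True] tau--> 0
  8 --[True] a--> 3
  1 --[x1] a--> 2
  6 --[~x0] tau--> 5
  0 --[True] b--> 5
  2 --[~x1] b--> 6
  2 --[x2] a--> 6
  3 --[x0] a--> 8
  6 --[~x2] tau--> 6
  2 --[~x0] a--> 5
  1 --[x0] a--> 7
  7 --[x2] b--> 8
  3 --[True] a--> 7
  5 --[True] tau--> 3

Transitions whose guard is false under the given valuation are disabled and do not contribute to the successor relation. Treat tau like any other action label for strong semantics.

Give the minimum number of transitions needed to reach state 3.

Answer: 2

Working:
Layered search for 3:
  Layer 0: {0}
  Layer 1: {5}
  Layer 2: {3}
3 enters at depth 2; path b·tau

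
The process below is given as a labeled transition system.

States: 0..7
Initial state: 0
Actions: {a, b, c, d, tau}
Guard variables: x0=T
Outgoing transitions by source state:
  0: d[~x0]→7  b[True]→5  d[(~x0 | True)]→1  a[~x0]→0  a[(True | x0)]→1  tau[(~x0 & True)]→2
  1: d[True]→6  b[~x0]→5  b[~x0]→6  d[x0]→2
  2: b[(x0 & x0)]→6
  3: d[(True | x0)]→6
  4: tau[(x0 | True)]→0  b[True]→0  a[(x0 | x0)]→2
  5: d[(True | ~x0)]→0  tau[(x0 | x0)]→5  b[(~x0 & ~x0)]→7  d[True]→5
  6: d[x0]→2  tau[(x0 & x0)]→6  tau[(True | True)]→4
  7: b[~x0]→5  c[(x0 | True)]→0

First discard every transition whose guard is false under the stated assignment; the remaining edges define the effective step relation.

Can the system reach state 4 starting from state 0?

17 transition(s) survive guard evaluation.
Layer 0: {0}
Layer 1: {1,5}  total {0,1,5}
Layer 2: {2,6}  total {0,1,2,5,6}
Layer 3: {4}  total {0,1,2,4,5,6}
Reach set: {0,1,2,4,5,6}
witness 4: d·d·tau

Answer: REACHABLE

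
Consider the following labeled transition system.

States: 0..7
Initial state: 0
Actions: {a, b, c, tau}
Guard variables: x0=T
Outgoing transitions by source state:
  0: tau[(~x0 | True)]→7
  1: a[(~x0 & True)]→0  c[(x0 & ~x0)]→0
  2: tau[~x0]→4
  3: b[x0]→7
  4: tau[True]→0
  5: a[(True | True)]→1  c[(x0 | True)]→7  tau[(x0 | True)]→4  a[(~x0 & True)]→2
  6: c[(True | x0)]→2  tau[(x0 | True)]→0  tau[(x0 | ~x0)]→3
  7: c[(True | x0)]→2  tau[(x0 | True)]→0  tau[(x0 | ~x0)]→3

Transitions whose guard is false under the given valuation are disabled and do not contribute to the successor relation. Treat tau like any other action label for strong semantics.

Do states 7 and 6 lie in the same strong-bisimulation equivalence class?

Compute ~ classes (split until stable):
  π0 = {{0,1,2,3,4,5,6,7}}
  π1 = {{0,4},{1,2},{3},{5},{6,7}}
  π2 = {{0},{1,2},{3},{4},{5},{6,7}}
Fixed point at round 3; 6 class(es).
class of 7: {6,7}; class of 6: {6,7}

Answer: BISIMILAR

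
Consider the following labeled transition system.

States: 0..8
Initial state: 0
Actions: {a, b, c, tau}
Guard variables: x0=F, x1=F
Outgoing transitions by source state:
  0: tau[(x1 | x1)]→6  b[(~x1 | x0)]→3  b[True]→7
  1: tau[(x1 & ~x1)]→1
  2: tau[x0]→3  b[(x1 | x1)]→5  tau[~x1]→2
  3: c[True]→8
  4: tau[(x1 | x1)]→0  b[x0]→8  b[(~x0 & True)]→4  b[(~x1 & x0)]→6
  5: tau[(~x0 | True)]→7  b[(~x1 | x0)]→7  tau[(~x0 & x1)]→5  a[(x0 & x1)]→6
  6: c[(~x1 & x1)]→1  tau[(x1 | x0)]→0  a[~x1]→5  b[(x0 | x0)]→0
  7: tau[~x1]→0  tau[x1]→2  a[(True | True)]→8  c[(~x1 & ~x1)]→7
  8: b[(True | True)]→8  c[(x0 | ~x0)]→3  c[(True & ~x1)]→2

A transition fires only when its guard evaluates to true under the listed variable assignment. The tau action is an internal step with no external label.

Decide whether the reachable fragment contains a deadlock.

Reachable = {0,2,3,7,8}
  0: b→3  b→7  [deg 2]
  2: tau→2  [deg 1]
  3: c→8  [deg 1]
  7: a→8  c→7  tau→0  [deg 3]
  8: b→8  c→2  c→3  [deg 3]

Answer: DEADLOCK-FREE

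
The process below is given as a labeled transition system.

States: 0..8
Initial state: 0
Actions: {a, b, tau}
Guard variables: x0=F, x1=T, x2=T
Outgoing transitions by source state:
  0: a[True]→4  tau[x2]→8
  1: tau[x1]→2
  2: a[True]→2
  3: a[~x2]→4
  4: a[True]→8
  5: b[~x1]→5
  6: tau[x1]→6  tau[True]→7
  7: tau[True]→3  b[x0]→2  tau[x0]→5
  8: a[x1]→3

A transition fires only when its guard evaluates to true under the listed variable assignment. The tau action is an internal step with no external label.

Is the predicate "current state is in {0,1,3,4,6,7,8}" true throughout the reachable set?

Answer: INVARIANT HOLDS

Analysis:
Safe = {0,1,3,4,6,7,8}
Reach set: {0,3,4,8}
  0: safe
  3: safe
  4: safe
  8: safe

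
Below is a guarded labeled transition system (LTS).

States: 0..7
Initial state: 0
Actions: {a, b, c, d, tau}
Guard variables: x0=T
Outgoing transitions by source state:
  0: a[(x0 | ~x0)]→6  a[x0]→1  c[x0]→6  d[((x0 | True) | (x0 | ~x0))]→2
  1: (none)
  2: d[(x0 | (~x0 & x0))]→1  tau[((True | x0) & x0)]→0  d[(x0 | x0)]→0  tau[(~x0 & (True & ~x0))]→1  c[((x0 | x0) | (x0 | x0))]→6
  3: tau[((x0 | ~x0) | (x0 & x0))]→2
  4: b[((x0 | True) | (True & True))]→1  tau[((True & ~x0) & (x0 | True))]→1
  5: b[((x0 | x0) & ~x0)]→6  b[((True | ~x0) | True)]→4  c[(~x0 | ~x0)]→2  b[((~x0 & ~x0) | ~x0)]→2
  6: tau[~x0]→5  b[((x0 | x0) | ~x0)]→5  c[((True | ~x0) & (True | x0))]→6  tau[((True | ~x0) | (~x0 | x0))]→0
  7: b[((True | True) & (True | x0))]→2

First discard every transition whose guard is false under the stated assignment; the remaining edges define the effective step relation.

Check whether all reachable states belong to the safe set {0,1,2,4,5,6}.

Safe = {0,1,2,4,5,6}
R = {0,1,2,4,5,6}
  0: safe
  1: safe
  2: safe
  4: safe
  5: safe
  6: safe

Answer: INVARIANT HOLDS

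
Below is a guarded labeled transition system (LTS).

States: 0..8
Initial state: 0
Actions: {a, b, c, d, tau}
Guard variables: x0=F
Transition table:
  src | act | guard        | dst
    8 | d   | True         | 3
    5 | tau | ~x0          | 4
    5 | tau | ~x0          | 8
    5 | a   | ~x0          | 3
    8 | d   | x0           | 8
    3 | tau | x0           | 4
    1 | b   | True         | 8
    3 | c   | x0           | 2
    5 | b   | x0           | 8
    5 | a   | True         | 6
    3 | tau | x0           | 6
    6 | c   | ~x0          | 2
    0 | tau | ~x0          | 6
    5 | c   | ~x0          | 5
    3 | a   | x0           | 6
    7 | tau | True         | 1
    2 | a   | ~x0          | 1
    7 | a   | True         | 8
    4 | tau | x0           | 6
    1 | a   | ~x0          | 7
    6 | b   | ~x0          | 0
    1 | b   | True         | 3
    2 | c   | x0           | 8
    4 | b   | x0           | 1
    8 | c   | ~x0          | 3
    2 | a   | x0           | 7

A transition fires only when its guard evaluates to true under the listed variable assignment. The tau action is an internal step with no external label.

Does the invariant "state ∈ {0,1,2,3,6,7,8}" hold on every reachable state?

Answer: INVARIANT HOLDS

Working:
Allowed set {0,1,2,3,6,7,8}
Reach set: {0,1,2,3,6,7,8}
  0: safe
  1: safe
  2: safe
  3: safe
  6: safe
  7: safe
  8: safe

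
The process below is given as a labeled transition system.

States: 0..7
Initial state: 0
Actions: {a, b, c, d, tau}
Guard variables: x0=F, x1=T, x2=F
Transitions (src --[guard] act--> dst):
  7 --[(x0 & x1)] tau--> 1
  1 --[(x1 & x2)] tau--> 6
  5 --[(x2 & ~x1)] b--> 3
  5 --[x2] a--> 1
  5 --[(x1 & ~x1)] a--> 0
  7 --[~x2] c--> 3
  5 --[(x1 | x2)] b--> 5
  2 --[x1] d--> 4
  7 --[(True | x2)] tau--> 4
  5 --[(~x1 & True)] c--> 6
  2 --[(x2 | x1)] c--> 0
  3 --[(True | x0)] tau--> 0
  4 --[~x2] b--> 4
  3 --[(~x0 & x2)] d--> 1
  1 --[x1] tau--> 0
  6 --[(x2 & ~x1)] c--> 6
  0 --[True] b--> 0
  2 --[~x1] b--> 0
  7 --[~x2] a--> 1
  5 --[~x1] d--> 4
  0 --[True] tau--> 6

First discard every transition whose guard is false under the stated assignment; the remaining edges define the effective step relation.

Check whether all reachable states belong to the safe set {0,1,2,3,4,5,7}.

Answer: INVARIANT VIOLATED at state 6

Analysis:
Allowed set {0,1,2,3,4,5,7}
R = {0,6}
  0: ok
  6: outside
reach 6 via tau — violates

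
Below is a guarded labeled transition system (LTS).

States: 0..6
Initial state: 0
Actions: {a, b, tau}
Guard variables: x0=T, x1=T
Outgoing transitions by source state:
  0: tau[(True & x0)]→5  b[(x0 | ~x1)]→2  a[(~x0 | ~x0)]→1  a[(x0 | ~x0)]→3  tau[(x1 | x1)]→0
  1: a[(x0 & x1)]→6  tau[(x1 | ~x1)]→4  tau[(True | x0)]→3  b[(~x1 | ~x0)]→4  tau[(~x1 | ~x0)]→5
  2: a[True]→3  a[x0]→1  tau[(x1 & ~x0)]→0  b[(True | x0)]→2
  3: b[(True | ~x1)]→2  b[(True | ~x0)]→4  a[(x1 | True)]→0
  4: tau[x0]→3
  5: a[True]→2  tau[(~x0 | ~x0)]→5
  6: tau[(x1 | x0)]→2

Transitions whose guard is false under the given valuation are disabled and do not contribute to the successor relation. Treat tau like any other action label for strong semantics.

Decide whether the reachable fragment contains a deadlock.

Answer: DEADLOCK-FREE

Working:
R = {0,1,2,3,4,5,6}
  0: a→3  b→2  tau→0  tau→5  [4 out]
  1: a→6  tau→3  tau→4  [3 out]
  2: a→1  a→3  b→2  [3 out]
  3: a→0  b→2  b→4  [3 out]
  4: tau→3  [1 out]
  5: a→2  [1 out]
  6: tau→2  [1 out]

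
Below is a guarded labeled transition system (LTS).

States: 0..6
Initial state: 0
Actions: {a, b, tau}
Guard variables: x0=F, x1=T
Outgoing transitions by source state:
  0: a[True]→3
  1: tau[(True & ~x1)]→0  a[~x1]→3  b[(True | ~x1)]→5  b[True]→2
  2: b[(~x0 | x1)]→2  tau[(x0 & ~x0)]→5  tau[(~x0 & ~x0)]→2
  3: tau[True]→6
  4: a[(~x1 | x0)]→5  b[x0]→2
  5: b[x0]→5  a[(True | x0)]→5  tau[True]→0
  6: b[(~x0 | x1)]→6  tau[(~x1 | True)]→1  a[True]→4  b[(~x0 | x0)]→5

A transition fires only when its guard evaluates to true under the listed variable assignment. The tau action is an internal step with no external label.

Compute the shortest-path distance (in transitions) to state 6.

Answer: 2

Trace:
Breadth-first toward 6:
  depth 0: {0}
  depth 1: {3}
  depth 2: {6}
depth(6)=2, e.g. a·tau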